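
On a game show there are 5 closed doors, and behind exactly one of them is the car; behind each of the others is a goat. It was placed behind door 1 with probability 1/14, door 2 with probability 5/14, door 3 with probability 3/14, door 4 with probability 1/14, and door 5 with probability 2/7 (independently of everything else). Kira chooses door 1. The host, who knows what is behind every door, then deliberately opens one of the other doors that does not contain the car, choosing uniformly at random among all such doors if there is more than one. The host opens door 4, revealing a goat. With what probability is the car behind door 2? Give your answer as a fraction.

20/51

Condition on the true location of the car.
If it is behind door 1 (prior 1/14): the host has 4 equally likely choices, so probability 1/4; weight (1/14)·(1/4) = 1/56.
If it is behind door 2 (prior 5/14): the host has 3 equally likely choices, so probability 1/3; weight (5/14)·(1/3) = 5/42.
If it is behind door 3 (prior 3/14): the host has 3 equally likely choices, so probability 1/3; weight (3/14)·(1/3) = 1/14.
If it is behind door 4 (prior 1/14): the host opened door 4, so this case is ruled out; weight (1/14)·0 = 0.
If it is behind door 5 (prior 2/7): the host has 3 equally likely choices, so probability 1/3; weight (2/7)·(1/3) = 2/21.
The weights sum to 17/56.
So P(the car behind door 2 | the host opened door 4) = (5/42) / (17/56) = 20/51.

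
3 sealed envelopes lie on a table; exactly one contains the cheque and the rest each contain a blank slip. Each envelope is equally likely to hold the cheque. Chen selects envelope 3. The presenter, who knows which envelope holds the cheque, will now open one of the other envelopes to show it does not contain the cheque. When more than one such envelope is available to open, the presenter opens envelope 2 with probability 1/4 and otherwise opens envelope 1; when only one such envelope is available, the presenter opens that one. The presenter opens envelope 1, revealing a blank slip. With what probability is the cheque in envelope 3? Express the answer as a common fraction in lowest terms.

Apply Bayes' rule, conditioning on where the cheque actually is.
If it is in envelope 1 (prior 1/3): the presenter opened envelope 1, so this case is ruled out; weight (1/3)·0 = 0.
If it is in envelope 2 (prior 1/3): only envelope 1 is available, probability 1; weight (1/3)·1 = 1/3.
If it is in envelope 3 (prior 1/3): envelope 2 is available but not opened, probability 3/4; weight (1/3)·(3/4) = 1/4.
The weights sum to 7/12.
So P(the cheque in envelope 3 | the presenter opened envelope 1) = (1/4) / (7/12) = 3/7.

3/7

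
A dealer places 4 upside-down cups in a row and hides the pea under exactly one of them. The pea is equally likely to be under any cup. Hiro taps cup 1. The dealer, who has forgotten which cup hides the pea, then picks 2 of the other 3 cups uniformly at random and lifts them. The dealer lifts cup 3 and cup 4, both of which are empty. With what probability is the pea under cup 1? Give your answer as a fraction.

1/2

Because the dealer chose which cups to lift without knowing where the pea is, the choice is independent of the prize location. Learning that none of the 2 opened cups holds the pea simply rules out those 2 locations and leaves the remaining 2 cups still equally likely by symmetry.
So P(the pea under cup 1) = 1/2.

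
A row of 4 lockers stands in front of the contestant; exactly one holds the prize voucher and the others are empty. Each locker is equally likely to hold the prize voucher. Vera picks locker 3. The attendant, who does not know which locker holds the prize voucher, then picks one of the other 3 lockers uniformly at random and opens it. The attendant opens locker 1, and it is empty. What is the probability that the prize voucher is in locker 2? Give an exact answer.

Consider each possible location of the prize voucher in turn.
If it is in locker 1 (prior 1/4): the attendant opened locker 1, so this case is ruled out; weight (1/4)·0 = 0.
If it is in any of lockers 2, 3, and 4 (prior 1/4 each): the attendant picks locker 1 with probability 1/3 regardless, and it is not the prize; weight (1/4)·(1/3) = 1/12 each.
The weights sum to 1/4.
So P(the prize voucher in locker 2 | the attendant opened locker 1) = (1/12) / (1/4) = 1/3.

1/3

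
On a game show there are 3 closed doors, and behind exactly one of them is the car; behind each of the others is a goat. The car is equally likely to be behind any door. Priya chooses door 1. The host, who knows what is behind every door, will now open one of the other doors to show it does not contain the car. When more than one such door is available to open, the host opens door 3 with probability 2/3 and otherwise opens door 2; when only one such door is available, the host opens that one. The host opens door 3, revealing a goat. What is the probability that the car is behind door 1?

Apply Bayes' rule, conditioning on where the car actually is.
If it is behind door 1 (prior 1/3): door 3 is available, opened with probability 2/3; weight (1/3)·(2/3) = 2/9.
If it is behind door 2 (prior 1/3): only door 3 is available, probability 1; weight (1/3)·1 = 1/3.
If it is behind door 3 (prior 1/3): the host opened door 3, so this case is ruled out; weight (1/3)·0 = 0.
The weights sum to 5/9.
So P(the car behind door 1 | the host opened door 3) = (2/9) / (5/9) = 2/5.

2/5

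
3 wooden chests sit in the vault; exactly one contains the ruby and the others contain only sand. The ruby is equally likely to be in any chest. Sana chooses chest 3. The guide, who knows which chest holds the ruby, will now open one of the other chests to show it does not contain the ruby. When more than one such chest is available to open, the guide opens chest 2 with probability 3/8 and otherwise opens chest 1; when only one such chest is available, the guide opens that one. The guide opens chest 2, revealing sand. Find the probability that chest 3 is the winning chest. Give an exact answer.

Consider each possible location of the ruby in turn.
If it is in chest 1 (prior 1/3): only chest 2 is available, probability 1; weight (1/3)·1 = 1/3.
If it is in chest 2 (prior 1/3): the guide opened chest 2, so this case is ruled out; weight (1/3)·0 = 0.
If it is in chest 3 (prior 1/3): chest 2 is available, opened with probability 3/8; weight (1/3)·(3/8) = 1/8.
The weights sum to 11/24.
So P(the ruby in chest 3 | the guide opened chest 2) = (1/8) / (11/24) = 3/11.

3/11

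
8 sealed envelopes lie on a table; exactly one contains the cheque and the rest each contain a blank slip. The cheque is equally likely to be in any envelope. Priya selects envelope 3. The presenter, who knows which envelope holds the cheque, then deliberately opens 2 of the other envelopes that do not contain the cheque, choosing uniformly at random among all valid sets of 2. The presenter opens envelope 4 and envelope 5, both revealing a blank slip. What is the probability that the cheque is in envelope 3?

Condition on the true location of the cheque.
If it is in any of envelopes 1, 2, 6, 7, and 8 (prior 1/8 each): the presenter has 15 equally likely choices, so probability 1/15; weight (1/8)·(1/15) = 1/120 each.
If it is in envelope 3 (prior 1/8): the presenter has 21 equally likely choices, so probability 1/21; weight (1/8)·(1/21) = 1/168.
If it is in either of envelopes 4 and 5 (prior 1/8 each): that envelope was opened and seen not to hold the prize — ruled out; weight (1/8)·0 = 0 each.
The weights sum to 1/21.
So P(the cheque in envelope 3 | the presenter opened envelope 4 and envelope 5) = (1/168) / (1/21) = 1/8.

1/8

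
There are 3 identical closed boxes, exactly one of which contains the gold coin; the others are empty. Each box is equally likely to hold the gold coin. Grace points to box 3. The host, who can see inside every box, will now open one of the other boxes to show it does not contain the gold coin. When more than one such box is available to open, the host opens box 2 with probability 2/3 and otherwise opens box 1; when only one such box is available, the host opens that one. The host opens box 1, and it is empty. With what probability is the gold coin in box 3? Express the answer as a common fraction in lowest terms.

1/4

Apply Bayes' rule, conditioning on where the gold coin actually is.
If it is in box 1 (prior 1/3): the host opened box 1, so this case is ruled out; weight (1/3)·0 = 0.
If it is in box 2 (prior 1/3): only box 1 is available, probability 1; weight (1/3)·1 = 1/3.
If it is in box 3 (prior 1/3): box 2 is available but not opened, probability 1/3; weight (1/3)·(1/3) = 1/9.
The weights sum to 4/9.
So P(the gold coin in box 3 | the host opened box 1) = (1/9) / (4/9) = 1/4.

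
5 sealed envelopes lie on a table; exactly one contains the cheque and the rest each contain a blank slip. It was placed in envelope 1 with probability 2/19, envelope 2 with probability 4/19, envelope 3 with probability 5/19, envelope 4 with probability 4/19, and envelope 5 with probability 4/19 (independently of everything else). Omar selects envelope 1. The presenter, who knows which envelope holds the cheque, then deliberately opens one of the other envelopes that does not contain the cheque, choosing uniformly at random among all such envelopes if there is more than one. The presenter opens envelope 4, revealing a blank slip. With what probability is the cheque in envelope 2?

Apply Bayes' rule, conditioning on where the cheque actually is.
If it is in envelope 1 (prior 2/19): the presenter has 4 equally likely choices, so probability 1/4; weight (2/19)·(1/4) = 1/38.
If it is in either of envelopes 2 and 5 (prior 4/19 each): the presenter has 3 equally likely choices, so probability 1/3; weight (4/19)·(1/3) = 4/57 each.
If it is in envelope 3 (prior 5/19): the presenter has 3 equally likely choices, so probability 1/3; weight (5/19)·(1/3) = 5/57.
If it is in envelope 4 (prior 4/19): the presenter opened envelope 4, so this case is ruled out; weight (4/19)·0 = 0.
The weights sum to 29/114.
So P(the cheque in envelope 2 | the presenter opened envelope 4) = (4/57) / (29/114) = 8/29.

8/29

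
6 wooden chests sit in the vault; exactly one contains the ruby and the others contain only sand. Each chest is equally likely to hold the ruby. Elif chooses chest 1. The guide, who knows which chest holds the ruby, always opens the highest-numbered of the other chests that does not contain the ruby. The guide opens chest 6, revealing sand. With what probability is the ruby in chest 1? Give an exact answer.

Consider each possible location of the ruby in turn.
If it is in any of chests 1, 2, 3, 4, and 5 (prior 1/6 each): chest 6 is the highest-numbered option available, probability 1; weight (1/6)·1 = 1/6 each.
If it is in chest 6 (prior 1/6): the guide opened chest 6, so this case is ruled out; weight (1/6)·0 = 0.
The weights sum to 5/6.
So P(the ruby in chest 1 | the guide opened chest 6) = (1/6) / (5/6) = 1/5.

1/5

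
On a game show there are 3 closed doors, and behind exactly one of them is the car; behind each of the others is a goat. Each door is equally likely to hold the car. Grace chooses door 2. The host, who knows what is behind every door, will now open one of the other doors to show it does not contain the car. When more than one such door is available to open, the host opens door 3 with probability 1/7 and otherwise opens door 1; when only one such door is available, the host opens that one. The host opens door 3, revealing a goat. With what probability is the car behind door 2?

Apply Bayes' rule, conditioning on where the car actually is.
If it is behind door 1 (prior 1/3): only door 3 is available, probability 1; weight (1/3)·1 = 1/3.
If it is behind door 2 (prior 1/3): door 3 is available, opened with probability 1/7; weight (1/3)·(1/7) = 1/21.
If it is behind door 3 (prior 1/3): the host opened door 3, so this case is ruled out; weight (1/3)·0 = 0.
The weights sum to 8/21.
So P(the car behind door 2 | the host opened door 3) = (1/21) / (8/21) = 1/8.

1/8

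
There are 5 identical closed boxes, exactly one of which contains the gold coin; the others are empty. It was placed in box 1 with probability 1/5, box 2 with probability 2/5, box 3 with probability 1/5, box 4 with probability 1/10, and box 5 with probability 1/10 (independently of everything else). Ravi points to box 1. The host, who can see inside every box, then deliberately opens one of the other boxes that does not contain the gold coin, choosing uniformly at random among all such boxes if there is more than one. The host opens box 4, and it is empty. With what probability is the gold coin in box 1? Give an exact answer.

Consider each possible location of the gold coin in turn.
If it is in box 1 (prior 1/5): the host has 4 equally likely choices, so probability 1/4; weight (1/5)·(1/4) = 1/20.
If it is in box 2 (prior 2/5): the host has 3 equally likely choices, so probability 1/3; weight (2/5)·(1/3) = 2/15.
If it is in box 3 (prior 1/5): the host has 3 equally likely choices, so probability 1/3; weight (1/5)·(1/3) = 1/15.
If it is in box 4 (prior 1/10): the host opened box 4, so this case is ruled out; weight (1/10)·0 = 0.
If it is in box 5 (prior 1/10): the host has 3 equally likely choices, so probability 1/3; weight (1/10)·(1/3) = 1/30.
The weights sum to 17/60.
So P(the gold coin in box 1 | the host opened box 4) = (1/20) / (17/60) = 3/17.

3/17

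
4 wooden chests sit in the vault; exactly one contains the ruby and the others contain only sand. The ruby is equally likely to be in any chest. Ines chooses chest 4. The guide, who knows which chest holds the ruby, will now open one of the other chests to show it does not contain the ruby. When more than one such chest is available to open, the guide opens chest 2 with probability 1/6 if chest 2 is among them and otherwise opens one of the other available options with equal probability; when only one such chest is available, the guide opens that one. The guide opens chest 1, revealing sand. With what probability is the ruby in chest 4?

Apply Bayes' rule, conditioning on where the ruby actually is.
If it is in chest 1 (prior 1/4): the guide opened chest 1, so this case is ruled out; weight (1/4)·0 = 0.
If it is in chest 2 (prior 1/4): chest 2 holds the prize so is unavailable; the guide chooses uniformly among the 2 others, probability 1/2; weight (1/4)·(1/2) = 1/8.
If it is in chest 3 (prior 1/4): chest 2 is available but not opened, probability 5/6; weight (1/4)·(5/6) = 5/24.
If it is in chest 4 (prior 1/4): chest 2 is available but not opened; chest 1 gets probability (1 − 1/6)/2 = 5/12; weight (1/4)·(5/12) = 5/48.
The weights sum to 7/16.
So P(the ruby in chest 4 | the guide opened chest 1) = (5/48) / (7/16) = 5/21.

5/21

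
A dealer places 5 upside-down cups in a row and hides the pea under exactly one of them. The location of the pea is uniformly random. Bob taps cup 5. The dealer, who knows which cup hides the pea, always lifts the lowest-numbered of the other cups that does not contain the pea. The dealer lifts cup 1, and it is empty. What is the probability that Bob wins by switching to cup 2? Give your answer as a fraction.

1/4

Condition on the true location of the pea.
If it is under cup 1 (prior 1/5): the dealer opened cup 1, so this case is ruled out; weight (1/5)·0 = 0.
If it is under any of cups 2, 3, 4, and 5 (prior 1/5 each): cup 1 is the lowest-numbered option available, probability 1; weight (1/5)·1 = 1/5 each.
The weights sum to 4/5.
So P(the pea under cup 2 | the dealer opened cup 1) = (1/5) / (4/5) = 1/4.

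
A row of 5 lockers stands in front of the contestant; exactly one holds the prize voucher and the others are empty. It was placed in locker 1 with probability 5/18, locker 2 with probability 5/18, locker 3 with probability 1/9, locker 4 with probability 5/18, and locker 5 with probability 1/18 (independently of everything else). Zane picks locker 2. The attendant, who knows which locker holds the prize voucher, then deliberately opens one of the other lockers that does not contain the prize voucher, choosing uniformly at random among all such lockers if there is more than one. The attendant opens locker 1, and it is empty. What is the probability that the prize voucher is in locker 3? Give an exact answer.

Apply Bayes' rule, conditioning on where the prize voucher actually is.
If it is in locker 1 (prior 5/18): the attendant opened locker 1, so this case is ruled out; weight (5/18)·0 = 0.
If it is in locker 2 (prior 5/18): the attendant has 4 equally likely choices, so probability 1/4; weight (5/18)·(1/4) = 5/72.
If it is in locker 3 (prior 1/9): the attendant has 3 equally likely choices, so probability 1/3; weight (1/9)·(1/3) = 1/27.
If it is in locker 4 (prior 5/18): the attendant has 3 equally likely choices, so probability 1/3; weight (5/18)·(1/3) = 5/54.
If it is in locker 5 (prior 1/18): the attendant has 3 equally likely choices, so probability 1/3; weight (1/18)·(1/3) = 1/54.
The weights sum to 47/216.
So P(the prize voucher in locker 3 | the attendant opened locker 1) = (1/27) / (47/216) = 8/47.

8/47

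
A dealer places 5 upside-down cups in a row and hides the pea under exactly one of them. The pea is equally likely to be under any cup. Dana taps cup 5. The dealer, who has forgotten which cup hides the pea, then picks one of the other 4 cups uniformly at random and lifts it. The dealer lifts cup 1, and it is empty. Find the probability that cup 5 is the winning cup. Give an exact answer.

Consider each possible location of the pea in turn.
If it is under cup 1 (prior 1/5): the dealer opened cup 1, so this case is ruled out; weight (1/5)·0 = 0.
If it is under any of cups 2, 3, 4, and 5 (prior 1/5 each): the dealer picks cup 1 with probability 1/4 regardless, and it is not the prize; weight (1/5)·(1/4) = 1/20 each.
The weights sum to 1/5.
So P(the pea under cup 5 | the dealer opened cup 1) = (1/20) / (1/5) = 1/4.

1/4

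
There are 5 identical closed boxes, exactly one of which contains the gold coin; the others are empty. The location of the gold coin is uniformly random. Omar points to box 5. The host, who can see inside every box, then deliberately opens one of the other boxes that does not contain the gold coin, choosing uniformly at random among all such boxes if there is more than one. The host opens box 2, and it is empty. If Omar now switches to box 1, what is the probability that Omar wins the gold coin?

Condition on the true location of the gold coin.
If it is in any of boxes 1, 3, and 4 (prior 1/5 each): the host has 3 equally likely choices, so probability 1/3; weight (1/5)·(1/3) = 1/15 each.
If it is in box 2 (prior 1/5): the host opened box 2, so this case is ruled out; weight (1/5)·0 = 0.
If it is in box 5 (prior 1/5): the host has 4 equally likely choices, so probability 1/4; weight (1/5)·(1/4) = 1/20.
The weights sum to 1/4.
So P(the gold coin in box 1 | the host opened box 2) = (1/15) / (1/4) = 4/15.

4/15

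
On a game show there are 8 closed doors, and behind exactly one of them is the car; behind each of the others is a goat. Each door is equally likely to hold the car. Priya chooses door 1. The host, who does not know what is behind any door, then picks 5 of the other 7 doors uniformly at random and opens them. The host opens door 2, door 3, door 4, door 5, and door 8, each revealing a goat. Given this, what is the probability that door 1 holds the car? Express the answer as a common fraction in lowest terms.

1/3

Apply Bayes' rule, conditioning on where the car actually is.
If it is behind any of doors 1, 6, and 7 (prior 1/8 each): the host picks exactly this set with probability 1/21 regardless, and none is the prize; weight (1/8)·(1/21) = 1/168 each.
If it is behind any of doors 2, 3, 4, 5, and 8 (prior 1/8 each): that door was opened and seen not to hold the prize — ruled out; weight (1/8)·0 = 0 each.
The weights sum to 1/56.
So P(the car behind door 1 | the host opened door 2, door 3, door 4, door 5, and door 8) = (1/168) / (1/56) = 1/3.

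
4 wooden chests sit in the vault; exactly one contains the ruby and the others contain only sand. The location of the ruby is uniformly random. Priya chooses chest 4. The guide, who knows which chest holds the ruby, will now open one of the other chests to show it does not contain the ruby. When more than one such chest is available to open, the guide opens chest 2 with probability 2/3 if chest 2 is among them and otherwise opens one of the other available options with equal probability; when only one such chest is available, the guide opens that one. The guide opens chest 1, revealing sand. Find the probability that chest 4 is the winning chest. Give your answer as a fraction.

Condition on the true location of the ruby.
If it is in chest 1 (prior 1/4): the guide opened chest 1, so this case is ruled out; weight (1/4)·0 = 0.
If it is in chest 2 (prior 1/4): chest 2 holds the prize so is unavailable; the guide chooses uniformly among the 2 others, probability 1/2; weight (1/4)·(1/2) = 1/8.
If it is in chest 3 (prior 1/4): chest 2 is available but not opened, probability 1/3; weight (1/4)·(1/3) = 1/12.
If it is in chest 4 (prior 1/4): chest 2 is available but not opened; chest 1 gets probability (1 − 2/3)/2 = 1/6; weight (1/4)·(1/6) = 1/24.
The weights sum to 1/4.
So P(the ruby in chest 4 | the guide opened chest 1) = (1/24) / (1/4) = 1/6.

1/6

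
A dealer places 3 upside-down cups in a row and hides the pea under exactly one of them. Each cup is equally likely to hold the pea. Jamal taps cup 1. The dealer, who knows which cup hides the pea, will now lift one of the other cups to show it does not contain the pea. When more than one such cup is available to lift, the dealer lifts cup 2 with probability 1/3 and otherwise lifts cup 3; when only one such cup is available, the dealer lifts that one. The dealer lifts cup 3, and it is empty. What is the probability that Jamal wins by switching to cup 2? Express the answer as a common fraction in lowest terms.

Condition on the true location of the pea.
If it is under cup 1 (prior 1/3): cup 2 is available but not opened, probability 2/3; weight (1/3)·(2/3) = 2/9.
If it is under cup 2 (prior 1/3): only cup 3 is available, probability 1; weight (1/3)·1 = 1/3.
If it is under cup 3 (prior 1/3): the dealer opened cup 3, so this case is ruled out; weight (1/3)·0 = 0.
The weights sum to 5/9.
So P(the pea under cup 2 | the dealer opened cup 3) = (1/3) / (5/9) = 3/5.

3/5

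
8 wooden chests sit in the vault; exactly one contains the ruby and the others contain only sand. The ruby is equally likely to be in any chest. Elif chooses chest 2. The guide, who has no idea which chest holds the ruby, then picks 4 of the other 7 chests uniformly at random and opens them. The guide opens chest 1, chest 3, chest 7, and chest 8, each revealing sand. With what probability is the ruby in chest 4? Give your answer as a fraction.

1/4

Because the guide chose which chests to open without knowing where the ruby is, the choice is independent of the prize location. Learning that none of the 4 opened chests holds the ruby simply rules out those 4 locations and leaves the remaining 4 chests still equally likely by symmetry.
So P(the ruby in chest 4) = 1/4.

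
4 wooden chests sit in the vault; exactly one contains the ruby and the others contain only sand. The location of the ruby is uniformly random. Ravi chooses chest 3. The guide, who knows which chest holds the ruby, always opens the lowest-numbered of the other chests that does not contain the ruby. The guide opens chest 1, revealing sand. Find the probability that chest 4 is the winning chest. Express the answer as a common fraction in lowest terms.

1/3

Apply Bayes' rule, conditioning on where the ruby actually is.
If it is in chest 1 (prior 1/4): the guide opened chest 1, so this case is ruled out; weight (1/4)·0 = 0.
If it is in any of chests 2, 3, and 4 (prior 1/4 each): chest 1 is the lowest-numbered option available, probability 1; weight (1/4)·1 = 1/4 each.
The weights sum to 3/4.
So P(the ruby in chest 4 | the guide opened chest 1) = (1/4) / (3/4) = 1/3.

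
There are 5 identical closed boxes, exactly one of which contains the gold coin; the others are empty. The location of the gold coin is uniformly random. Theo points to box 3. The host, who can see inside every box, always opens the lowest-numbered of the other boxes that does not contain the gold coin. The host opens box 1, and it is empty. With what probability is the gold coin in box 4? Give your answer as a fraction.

Consider each possible location of the gold coin in turn.
If it is in box 1 (prior 1/5): the host opened box 1, so this case is ruled out; weight (1/5)·0 = 0.
If it is in any of boxes 2, 3, 4, and 5 (prior 1/5 each): box 1 is the lowest-numbered option available, probability 1; weight (1/5)·1 = 1/5 each.
The weights sum to 4/5.
So P(the gold coin in box 4 | the host opened box 1) = (1/5) / (4/5) = 1/4.

1/4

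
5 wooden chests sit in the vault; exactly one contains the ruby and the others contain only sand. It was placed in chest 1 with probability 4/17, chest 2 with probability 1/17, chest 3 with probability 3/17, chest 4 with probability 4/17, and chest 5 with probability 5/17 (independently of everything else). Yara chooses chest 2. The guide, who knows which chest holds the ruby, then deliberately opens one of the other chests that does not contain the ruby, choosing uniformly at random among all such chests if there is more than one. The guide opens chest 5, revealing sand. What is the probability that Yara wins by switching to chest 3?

Consider each possible location of the ruby in turn.
If it is in either of chests 1 and 4 (prior 4/17 each): the guide has 3 equally likely choices, so probability 1/3; weight (4/17)·(1/3) = 4/51 each.
If it is in chest 2 (prior 1/17): the guide has 4 equally likely choices, so probability 1/4; weight (1/17)·(1/4) = 1/68.
If it is in chest 3 (prior 3/17): the guide has 3 equally likely choices, so probability 1/3; weight (3/17)·(1/3) = 1/17.
If it is in chest 5 (prior 5/17): the guide opened chest 5, so this case is ruled out; weight (5/17)·0 = 0.
The weights sum to 47/204.
So P(the ruby in chest 3 | the guide opened chest 5) = (1/17) / (47/204) = 12/47.

12/47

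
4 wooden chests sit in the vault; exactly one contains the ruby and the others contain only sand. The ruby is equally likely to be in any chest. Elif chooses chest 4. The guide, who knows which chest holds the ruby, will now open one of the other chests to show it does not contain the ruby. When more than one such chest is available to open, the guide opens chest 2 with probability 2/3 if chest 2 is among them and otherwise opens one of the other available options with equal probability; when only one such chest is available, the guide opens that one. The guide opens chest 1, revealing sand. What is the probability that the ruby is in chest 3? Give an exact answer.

1/3

Apply Bayes' rule, conditioning on where the ruby actually is.
If it is in chest 1 (prior 1/4): the guide opened chest 1, so this case is ruled out; weight (1/4)·0 = 0.
If it is in chest 2 (prior 1/4): chest 2 holds the prize so is unavailable; the guide chooses uniformly among the 2 others, probability 1/2; weight (1/4)·(1/2) = 1/8.
If it is in chest 3 (prior 1/4): chest 2 is available but not opened, probability 1/3; weight (1/4)·(1/3) = 1/12.
If it is in chest 4 (prior 1/4): chest 2 is available but not opened; chest 1 gets probability (1 − 2/3)/2 = 1/6; weight (1/4)·(1/6) = 1/24.
The weights sum to 1/4.
So P(the ruby in chest 3 | the guide opened chest 1) = (1/12) / (1/4) = 1/3.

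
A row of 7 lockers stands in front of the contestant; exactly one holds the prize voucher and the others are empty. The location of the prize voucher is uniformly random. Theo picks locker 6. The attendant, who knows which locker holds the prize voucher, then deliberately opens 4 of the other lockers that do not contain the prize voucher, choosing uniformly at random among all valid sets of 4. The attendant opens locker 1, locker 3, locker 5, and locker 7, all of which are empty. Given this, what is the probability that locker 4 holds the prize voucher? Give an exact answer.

Consider each possible location of the prize voucher in turn.
If it is in any of lockers 1, 3, 5, and 7 (prior 1/7 each): that locker was opened and seen not to hold the prize — ruled out; weight (1/7)·0 = 0 each.
If it is in either of lockers 2 and 4 (prior 1/7 each): the attendant has 5 equally likely choices, so probability 1/5; weight (1/7)·(1/5) = 1/35 each.
If it is in locker 6 (prior 1/7): the attendant has 15 equally likely choices, so probability 1/15; weight (1/7)·(1/15) = 1/105.
The weights sum to 1/15.
So P(the prize voucher in locker 4 | the attendant opened locker 1, locker 3, locker 5, and locker 7) = (1/35) / (1/15) = 3/7.

3/7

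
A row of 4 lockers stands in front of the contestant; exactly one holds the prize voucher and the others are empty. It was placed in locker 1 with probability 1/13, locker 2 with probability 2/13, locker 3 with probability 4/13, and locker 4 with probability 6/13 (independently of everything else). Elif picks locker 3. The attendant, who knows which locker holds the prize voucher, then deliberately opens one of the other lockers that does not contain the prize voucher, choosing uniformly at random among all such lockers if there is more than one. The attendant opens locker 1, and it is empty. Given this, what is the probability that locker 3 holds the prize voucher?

Apply Bayes' rule, conditioning on where the prize voucher actually is.
If it is in locker 1 (prior 1/13): the attendant opened locker 1, so this case is ruled out; weight (1/13)·0 = 0.
If it is in locker 2 (prior 2/13): the attendant has 2 equally likely choices, so probability 1/2; weight (2/13)·(1/2) = 1/13.
If it is in locker 3 (prior 4/13): the attendant has 3 equally likely choices, so probability 1/3; weight (4/13)·(1/3) = 4/39.
If it is in locker 4 (prior 6/13): the attendant has 2 equally likely choices, so probability 1/2; weight (6/13)·(1/2) = 3/13.
The weights sum to 16/39.
So P(the prize voucher in locker 3 | the attendant opened locker 1) = (4/39) / (16/39) = 1/4.

1/4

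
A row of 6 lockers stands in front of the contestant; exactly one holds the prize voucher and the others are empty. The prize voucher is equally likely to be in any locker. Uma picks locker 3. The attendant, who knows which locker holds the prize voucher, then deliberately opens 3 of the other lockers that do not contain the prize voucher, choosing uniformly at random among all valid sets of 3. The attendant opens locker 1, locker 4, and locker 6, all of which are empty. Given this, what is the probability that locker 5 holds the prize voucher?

5/12

Apply Bayes' rule, conditioning on where the prize voucher actually is.
If it is in any of lockers 1, 4, and 6 (prior 1/6 each): that locker was opened and seen not to hold the prize — ruled out; weight (1/6)·0 = 0 each.
If it is in either of lockers 2 and 5 (prior 1/6 each): the attendant has 4 equally likely choices, so probability 1/4; weight (1/6)·(1/4) = 1/24 each.
If it is in locker 3 (prior 1/6): the attendant has 10 equally likely choices, so probability 1/10; weight (1/6)·(1/10) = 1/60.
The weights sum to 1/10.
So P(the prize voucher in locker 5 | the attendant opened locker 1, locker 4, and locker 6) = (1/24) / (1/10) = 5/12.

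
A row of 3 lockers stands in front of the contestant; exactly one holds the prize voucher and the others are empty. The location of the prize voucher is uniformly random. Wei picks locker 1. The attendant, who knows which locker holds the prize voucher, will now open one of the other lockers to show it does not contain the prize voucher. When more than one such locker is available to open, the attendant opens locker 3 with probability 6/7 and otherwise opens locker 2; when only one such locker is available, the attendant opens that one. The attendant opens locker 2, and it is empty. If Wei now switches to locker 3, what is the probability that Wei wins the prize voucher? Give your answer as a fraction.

7/8

Condition on the true location of the prize voucher.
If it is in locker 1 (prior 1/3): locker 3 is available but not opened, probability 1/7; weight (1/3)·(1/7) = 1/21.
If it is in locker 2 (prior 1/3): the attendant opened locker 2, so this case is ruled out; weight (1/3)·0 = 0.
If it is in locker 3 (prior 1/3): only locker 2 is available, probability 1; weight (1/3)·1 = 1/3.
The weights sum to 8/21.
So P(the prize voucher in locker 3 | the attendant opened locker 2) = (1/3) / (8/21) = 7/8.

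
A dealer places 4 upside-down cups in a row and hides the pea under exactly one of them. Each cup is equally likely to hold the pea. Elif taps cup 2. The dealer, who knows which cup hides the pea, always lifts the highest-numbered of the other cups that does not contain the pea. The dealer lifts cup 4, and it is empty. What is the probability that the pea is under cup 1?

1/3

Condition on the true location of the pea.
If it is under any of cups 1, 2, and 3 (prior 1/4 each): cup 4 is the highest-numbered option available, probability 1; weight (1/4)·1 = 1/4 each.
If it is under cup 4 (prior 1/4): the dealer opened cup 4, so this case is ruled out; weight (1/4)·0 = 0.
The weights sum to 3/4.
So P(the pea under cup 1 | the dealer opened cup 4) = (1/4) / (3/4) = 1/3.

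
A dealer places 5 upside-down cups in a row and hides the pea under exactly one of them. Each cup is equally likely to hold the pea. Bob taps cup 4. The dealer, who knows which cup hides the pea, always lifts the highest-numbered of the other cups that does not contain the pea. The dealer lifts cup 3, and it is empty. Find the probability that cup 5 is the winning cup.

Condition on the true location of the pea.
If it is under any of cups 1, 2, and 4 (prior 1/5 each): the dealer would have opened cup 5 instead, probability 0; weight (1/5)·0 = 0 each.
If it is under cup 3 (prior 1/5): the dealer opened cup 3, so this case is ruled out; weight (1/5)·0 = 0.
If it is under cup 5 (prior 1/5): cup 3 is the highest-numbered option available, probability 1; weight (1/5)·1 = 1/5.
The weights sum to 1/5.
So P(the pea under cup 5 | the dealer opened cup 3) = (1/5) / (1/5) = 1.

1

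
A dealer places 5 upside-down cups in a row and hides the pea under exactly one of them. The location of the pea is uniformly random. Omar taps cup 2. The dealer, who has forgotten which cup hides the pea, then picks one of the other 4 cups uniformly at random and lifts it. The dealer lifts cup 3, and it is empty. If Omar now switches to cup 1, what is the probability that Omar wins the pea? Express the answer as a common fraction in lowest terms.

1/4

Because the dealer chose which cup to lift without knowing where the pea is, the choice is independent of the prize location. Learning that cup 3 does not hold the pea simply rules out that one location and leaves the remaining 4 cups still equally likely by symmetry.
So P(the pea under cup 1) = 1/4.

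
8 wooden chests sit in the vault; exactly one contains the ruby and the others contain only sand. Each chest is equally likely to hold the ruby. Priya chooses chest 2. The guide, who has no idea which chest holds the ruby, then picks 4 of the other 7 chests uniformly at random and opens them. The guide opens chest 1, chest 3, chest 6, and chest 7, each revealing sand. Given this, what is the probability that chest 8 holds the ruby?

Because the guide chose which chests to open without knowing where the ruby is, the choice is independent of the prize location. Learning that none of the 4 opened chests holds the ruby simply rules out those 4 locations and leaves the remaining 4 chests still equally likely by symmetry.
So P(the ruby in chest 8) = 1/4.

1/4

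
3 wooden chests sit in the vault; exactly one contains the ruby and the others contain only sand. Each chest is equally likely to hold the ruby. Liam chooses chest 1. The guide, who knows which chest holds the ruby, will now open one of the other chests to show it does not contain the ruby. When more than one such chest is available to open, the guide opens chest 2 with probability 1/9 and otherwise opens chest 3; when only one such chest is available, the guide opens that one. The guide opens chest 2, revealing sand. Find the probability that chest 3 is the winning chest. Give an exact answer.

9/10

Apply Bayes' rule, conditioning on where the ruby actually is.
If it is in chest 1 (prior 1/3): chest 2 is available, opened with probability 1/9; weight (1/3)·(1/9) = 1/27.
If it is in chest 2 (prior 1/3): the guide opened chest 2, so this case is ruled out; weight (1/3)·0 = 0.
If it is in chest 3 (prior 1/3): only chest 2 is available, probability 1; weight (1/3)·1 = 1/3.
The weights sum to 10/27.
So P(the ruby in chest 3 | the guide opened chest 2) = (1/3) / (10/27) = 9/10.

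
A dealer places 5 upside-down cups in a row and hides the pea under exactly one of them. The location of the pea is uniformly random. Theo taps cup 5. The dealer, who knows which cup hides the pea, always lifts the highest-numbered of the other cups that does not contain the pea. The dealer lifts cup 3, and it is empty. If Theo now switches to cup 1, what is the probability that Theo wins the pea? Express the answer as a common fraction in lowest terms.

Apply Bayes' rule, conditioning on where the pea actually is.
If it is under any of cups 1, 2, and 5 (prior 1/5 each): the dealer would have opened cup 4 instead, probability 0; weight (1/5)·0 = 0 each.
If it is under cup 3 (prior 1/5): the dealer opened cup 3, so this case is ruled out; weight (1/5)·0 = 0.
If it is under cup 4 (prior 1/5): cup 3 is the highest-numbered option available, probability 1; weight (1/5)·1 = 1/5.
The weights sum to 1/5.
So P(the pea under cup 1 | the dealer opened cup 3) = 0 / (1/5) = 0.

0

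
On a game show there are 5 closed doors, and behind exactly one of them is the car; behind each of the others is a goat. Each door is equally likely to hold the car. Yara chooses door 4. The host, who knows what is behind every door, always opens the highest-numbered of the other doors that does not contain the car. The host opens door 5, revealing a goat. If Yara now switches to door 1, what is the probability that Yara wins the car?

1/4

Condition on the true location of the car.
If it is behind any of doors 1, 2, 3, and 4 (prior 1/5 each): door 5 is the highest-numbered option available, probability 1; weight (1/5)·1 = 1/5 each.
If it is behind door 5 (prior 1/5): the host opened door 5, so this case is ruled out; weight (1/5)·0 = 0.
The weights sum to 4/5.
So P(the car behind door 1 | the host opened door 5) = (1/5) / (4/5) = 1/4.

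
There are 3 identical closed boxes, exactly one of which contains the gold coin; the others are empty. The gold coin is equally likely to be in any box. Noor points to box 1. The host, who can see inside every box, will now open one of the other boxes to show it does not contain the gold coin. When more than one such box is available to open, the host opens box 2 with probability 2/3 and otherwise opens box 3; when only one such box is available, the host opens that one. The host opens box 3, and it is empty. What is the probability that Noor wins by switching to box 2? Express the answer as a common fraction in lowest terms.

Consider each possible location of the gold coin in turn.
If it is in box 1 (prior 1/3): box 2 is available but not opened, probability 1/3; weight (1/3)·(1/3) = 1/9.
If it is in box 2 (prior 1/3): only box 3 is available, probability 1; weight (1/3)·1 = 1/3.
If it is in box 3 (prior 1/3): the host opened box 3, so this case is ruled out; weight (1/3)·0 = 0.
The weights sum to 4/9.
So P(the gold coin in box 2 | the host opened box 3) = (1/3) / (4/9) = 3/4.

3/4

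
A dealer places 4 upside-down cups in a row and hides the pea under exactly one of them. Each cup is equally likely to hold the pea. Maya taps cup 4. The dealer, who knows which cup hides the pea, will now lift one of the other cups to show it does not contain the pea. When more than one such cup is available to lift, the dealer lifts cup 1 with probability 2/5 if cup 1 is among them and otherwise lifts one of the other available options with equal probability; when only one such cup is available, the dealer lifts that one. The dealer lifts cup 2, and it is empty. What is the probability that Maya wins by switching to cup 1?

5/14

Condition on the true location of the pea.
If it is under cup 1 (prior 1/4): cup 1 holds the prize so is unavailable; the dealer chooses uniformly among the 2 others, probability 1/2; weight (1/4)·(1/2) = 1/8.
If it is under cup 2 (prior 1/4): the dealer opened cup 2, so this case is ruled out; weight (1/4)·0 = 0.
If it is under cup 3 (prior 1/4): cup 1 is available but not opened, probability 3/5; weight (1/4)·(3/5) = 3/20.
If it is under cup 4 (prior 1/4): cup 1 is available but not opened; cup 2 gets probability (1 − 2/5)/2 = 3/10; weight (1/4)·(3/10) = 3/40.
The weights sum to 7/20.
So P(the pea under cup 1 | the dealer opened cup 2) = (1/8) / (7/20) = 5/14.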